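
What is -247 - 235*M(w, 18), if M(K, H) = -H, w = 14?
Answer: 3983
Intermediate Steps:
-247 - 235*M(w, 18) = -247 - (-235)*18 = -247 - 235*(-18) = -247 + 4230 = 3983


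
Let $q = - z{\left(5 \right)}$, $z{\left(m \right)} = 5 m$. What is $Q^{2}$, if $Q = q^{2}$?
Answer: $390625$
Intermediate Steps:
$q = -25$ ($q = - 5 \cdot 5 = \left(-1\right) 25 = -25$)
$Q = 625$ ($Q = \left(-25\right)^{2} = 625$)
$Q^{2} = 625^{2} = 390625$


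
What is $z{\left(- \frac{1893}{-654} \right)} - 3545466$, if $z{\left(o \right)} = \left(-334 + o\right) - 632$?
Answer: $- \frac{773121545}{218} \approx -3.5464 \cdot 10^{6}$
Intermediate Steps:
$z{\left(o \right)} = -966 + o$ ($z{\left(o \right)} = \left(-334 + o\right) - 632 = -966 + o$)
$z{\left(- \frac{1893}{-654} \right)} - 3545466 = \left(-966 - \frac{1893}{-654}\right) - 3545466 = \left(-966 - - \frac{631}{218}\right) - 3545466 = \left(-966 + \frac{631}{218}\right) - 3545466 = - \frac{209957}{218} - 3545466 = - \frac{773121545}{218}$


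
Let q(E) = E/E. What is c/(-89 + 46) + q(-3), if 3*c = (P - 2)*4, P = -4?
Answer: 51/43 ≈ 1.1860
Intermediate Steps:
q(E) = 1
c = -8 (c = ((-4 - 2)*4)/3 = (-6*4)/3 = (1/3)*(-24) = -8)
c/(-89 + 46) + q(-3) = -8/(-89 + 46) + 1 = -8/(-43) + 1 = -8*(-1/43) + 1 = 8/43 + 1 = 51/43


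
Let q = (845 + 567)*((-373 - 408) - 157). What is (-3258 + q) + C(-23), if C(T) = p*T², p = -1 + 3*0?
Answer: -1328243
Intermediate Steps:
p = -1 (p = -1 + 0 = -1)
C(T) = -T²
q = -1324456 (q = 1412*(-781 - 157) = 1412*(-938) = -1324456)
(-3258 + q) + C(-23) = (-3258 - 1324456) - 1*(-23)² = -1327714 - 1*529 = -1327714 - 529 = -1328243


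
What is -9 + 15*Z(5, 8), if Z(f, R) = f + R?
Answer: 186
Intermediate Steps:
Z(f, R) = R + f
-9 + 15*Z(5, 8) = -9 + 15*(8 + 5) = -9 + 15*13 = -9 + 195 = 186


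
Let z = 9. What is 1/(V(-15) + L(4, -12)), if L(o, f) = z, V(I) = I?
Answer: -⅙ ≈ -0.16667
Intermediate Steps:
L(o, f) = 9
1/(V(-15) + L(4, -12)) = 1/(-15 + 9) = 1/(-6) = -⅙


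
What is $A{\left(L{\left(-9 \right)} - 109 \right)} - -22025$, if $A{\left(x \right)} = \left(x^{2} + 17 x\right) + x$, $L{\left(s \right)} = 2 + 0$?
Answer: $31548$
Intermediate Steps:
$L{\left(s \right)} = 2$
$A{\left(x \right)} = x^{2} + 18 x$
$A{\left(L{\left(-9 \right)} - 109 \right)} - -22025 = \left(2 - 109\right) \left(18 + \left(2 - 109\right)\right) - -22025 = - 107 \left(18 - 107\right) + 22025 = \left(-107\right) \left(-89\right) + 22025 = 9523 + 22025 = 31548$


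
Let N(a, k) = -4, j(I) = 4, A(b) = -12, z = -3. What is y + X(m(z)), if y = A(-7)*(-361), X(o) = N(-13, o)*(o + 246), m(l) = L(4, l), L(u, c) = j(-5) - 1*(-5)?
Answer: 3312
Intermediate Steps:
L(u, c) = 9 (L(u, c) = 4 - 1*(-5) = 4 + 5 = 9)
m(l) = 9
X(o) = -984 - 4*o (X(o) = -4*(o + 246) = -4*(246 + o) = -984 - 4*o)
y = 4332 (y = -12*(-361) = 4332)
y + X(m(z)) = 4332 + (-984 - 4*9) = 4332 + (-984 - 36) = 4332 - 1020 = 3312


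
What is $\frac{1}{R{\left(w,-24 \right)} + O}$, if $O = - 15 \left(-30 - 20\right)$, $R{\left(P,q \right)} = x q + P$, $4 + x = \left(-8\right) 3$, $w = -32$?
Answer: $\frac{1}{1390} \approx 0.00071942$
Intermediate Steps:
$x = -28$ ($x = -4 - 24 = -28$)
$R{\left(P,q \right)} = P - 28 q$ ($R{\left(P,q \right)} = - 28 q + P = P - 28 q$)
$O = 750$ ($O = \left(-15\right) \left(-50\right) = 750$)
$\frac{1}{R{\left(w,-24 \right)} + O} = \frac{1}{\left(-32 - -672\right) + 750} = \frac{1}{\left(-32 + 672\right) + 750} = \frac{1}{640 + 750} = \frac{1}{1390}$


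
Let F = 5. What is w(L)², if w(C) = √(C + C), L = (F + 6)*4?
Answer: 88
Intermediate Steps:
L = 44 (L = (5 + 6)*4 = 11*4 = 44)
w(C) = √2*√C (w(C) = √(2*C) = √2*√C)
w(L)² = (√2*√44)² = (√2*(2*√11))² = (2*√22)² = 88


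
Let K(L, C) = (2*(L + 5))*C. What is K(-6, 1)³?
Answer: -8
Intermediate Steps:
K(L, C) = C*(10 + 2*L) (K(L, C) = (2*(5 + L))*C = (10 + 2*L)*C = C*(10 + 2*L))
K(-6, 1)³ = (2*1*(5 - 6))³ = (2*1*(-1))³ = (-2)³ = -8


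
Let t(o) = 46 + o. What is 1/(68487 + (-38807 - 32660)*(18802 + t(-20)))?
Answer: -1/1345512189 ≈ -7.4321e-10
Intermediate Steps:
1/(68487 + (-38807 - 32660)*(18802 + t(-20))) = 1/(68487 + (-38807 - 32660)*(18802 + (46 - 20))) = 1/(68487 - 71467*(18802 + 26)) = 1/(68487 - 71467*18828) = 1/(68487 - 1345580676) = 1/(-1345512189) = -1/1345512189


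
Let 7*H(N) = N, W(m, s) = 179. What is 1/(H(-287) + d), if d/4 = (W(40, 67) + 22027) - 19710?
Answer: 1/9943 ≈ 0.00010057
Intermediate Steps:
H(N) = N/7
d = 9984 (d = 4*((179 + 22027) - 19710) = 4*(22206 - 19710) = 4*2496 = 9984)
1/(H(-287) + d) = 1/((⅐)*(-287) + 9984) = 1/(-41 + 9984) = 1/9943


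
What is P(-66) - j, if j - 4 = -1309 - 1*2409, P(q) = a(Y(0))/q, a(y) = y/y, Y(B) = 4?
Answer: 245123/66 ≈ 3714.0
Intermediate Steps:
a(y) = 1
P(q) = 1/q
j = -3714 (j = 4 + (-1309 - 1*2409) = 4 + (-1309 - 2409) = 4 - 3718 = -3714)
P(-66) - j = 1/(-66) - 1*(-3714) = -1/66 + 3714 = 245123/66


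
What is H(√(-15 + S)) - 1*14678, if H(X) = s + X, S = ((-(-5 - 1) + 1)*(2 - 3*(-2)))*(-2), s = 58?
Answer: -14620 + I*√127 ≈ -14620.0 + 11.269*I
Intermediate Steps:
S = -112 (S = ((-1*(-6) + 1)*(2 + 6))*(-2) = ((6 + 1)*8)*(-2) = (7*8)*(-2) = 56*(-2) = -112)
H(X) = 58 + X
H(√(-15 + S)) - 1*14678 = (58 + √(-15 - 112)) - 1*14678 = (58 + √(-127)) - 14678 = (58 + I*√127) - 14678 = -14620 + I*√127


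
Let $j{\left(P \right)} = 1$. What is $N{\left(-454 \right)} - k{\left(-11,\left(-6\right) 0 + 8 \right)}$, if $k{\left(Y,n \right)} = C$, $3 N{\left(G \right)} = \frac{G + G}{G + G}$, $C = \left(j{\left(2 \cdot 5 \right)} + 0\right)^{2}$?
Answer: $- \frac{2}{3} \approx -0.66667$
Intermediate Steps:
$C = 1$ ($C = \left(1 + 0\right)^{2} = 1^{2} = 1$)
$N{\left(G \right)} = \frac{1}{3}$ ($N{\left(G \right)} = \frac{\left(G + G\right) \frac{1}{G + G}}{3} = \frac{2 G \frac{1}{2 G}}{3} = \frac{1}{3} \cdot 1 = \frac{1}{3}$)
$k{\left(Y,n \right)} = 1$
$N{\left(-454 \right)} - k{\left(-11,\left(-6\right) 0 + 8 \right)} = \frac{1}{3} - 1 = - \frac{2}{3}$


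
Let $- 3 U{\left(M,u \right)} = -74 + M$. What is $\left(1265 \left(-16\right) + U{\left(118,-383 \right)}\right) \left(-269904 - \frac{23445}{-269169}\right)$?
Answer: $\frac{490498933481876}{89723} \approx 5.4668 \cdot 10^{9}$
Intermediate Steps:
$U{\left(M,u \right)} = \frac{74}{3} - \frac{M}{3}$ ($U{\left(M,u \right)} = - \frac{-74 + M}{3} = \frac{74}{3} - \frac{M}{3}$)
$\left(1265 \left(-16\right) + U{\left(118,-383 \right)}\right) \left(-269904 - \frac{23445}{-269169}\right) = \left(1265 \left(-16\right) + \left(\frac{74}{3} - \frac{118}{3}\right)\right) \left(-269904 - \frac{23445}{-269169}\right) = \left(-20240 + \left(\frac{74}{3} - \frac{118}{3}\right)\right) \left(-269904 - - \frac{7815}{89723}\right) = \left(-20240 - \frac{44}{3}\right) \left(-269904 + \frac{7815}{89723}\right) = \left(- \frac{60764}{3}\right) \left(- \frac{24216588777}{89723}\right) = \frac{490498933481876}{89723}$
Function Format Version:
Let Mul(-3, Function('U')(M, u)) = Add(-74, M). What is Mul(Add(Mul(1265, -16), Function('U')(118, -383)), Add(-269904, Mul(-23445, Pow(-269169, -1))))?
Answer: Rational(490498933481876, 89723) ≈ 5.4668e+9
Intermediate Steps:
Function('U')(M, u) = Add(Rational(74, 3), Mul(Rational(-1, 3), M)) (Function('U')(M, u) = Mul(Rational(-1, 3), Add(-74, M)) = Add(Rational(74, 3), Mul(Rational(-1, 3), M)))
Mul(Add(Mul(1265, -16), Function('U')(118, -383)), Add(-269904, Mul(-23445, Pow(-269169, -1)))) = Mul(Add(Mul(1265, -16), Add(Rational(74, 3), Mul(Rational(-1, 3), 118))), Add(-269904, Mul(-23445, Pow(-269169, -1)))) = Mul(Add(-20240, Add(Rational(74, 3), Rational(-118, 3))), Add(-269904, Mul(-23445, Rational(-1, 269169)))) = Mul(Add(-20240, Rational(-44, 3)), Add(-269904, Rational(7815, 89723))) = Mul(Rational(-60764, 3), Rational(-24216588777, 89723)) = Rational(490498933481876, 89723)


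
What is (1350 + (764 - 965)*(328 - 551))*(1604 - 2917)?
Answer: -60625149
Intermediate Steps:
(1350 + (764 - 965)*(328 - 551))*(1604 - 2917) = (1350 - 201*(-223))*(-1313) = (1350 + 44823)*(-1313) = 46173*(-1313) = -60625149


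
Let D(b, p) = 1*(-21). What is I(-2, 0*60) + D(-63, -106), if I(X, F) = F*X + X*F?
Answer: -21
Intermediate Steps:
I(X, F) = 2*F*X (I(X, F) = F*X + F*X = 2*F*X)
D(b, p) = -21
I(-2, 0*60) + D(-63, -106) = 2*(0*60)*(-2) - 21 = 2*0*(-2) - 21 = 0 - 21 = -21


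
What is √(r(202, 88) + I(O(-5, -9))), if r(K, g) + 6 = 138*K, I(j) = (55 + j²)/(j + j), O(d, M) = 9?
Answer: √250898/3 ≈ 166.97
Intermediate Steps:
I(j) = (55 + j²)/(2*j) (I(j) = (55 + j²)/((2*j)) = (55 + j²)*(1/(2*j)) = (55 + j²)/(2*j))
r(K, g) = -6 + 138*K
√(r(202, 88) + I(O(-5, -9))) = √((-6 + 138*202) + (½)*(55 + 9²)/9) = √((-6 + 27876) + (½)*(⅑)*(55 + 81)) = √(27870 + (½)*(⅑)*136) = √(27870 + 68/9) = √(250898/9) = √250898/3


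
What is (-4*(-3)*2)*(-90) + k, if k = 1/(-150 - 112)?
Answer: -565921/262 ≈ -2160.0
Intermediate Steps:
k = -1/262 (k = 1/(-262) = -1/262 ≈ -0.0038168)
(-4*(-3)*2)*(-90) + k = (-4*(-3)*2)*(-90) - 1/262 = (12*2)*(-90) - 1/262 = 24*(-90) - 1/262 = -2160 - 1/262 = -565921/262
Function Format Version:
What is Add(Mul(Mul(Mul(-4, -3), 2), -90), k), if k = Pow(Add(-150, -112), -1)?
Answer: Rational(-565921, 262) ≈ -2160.0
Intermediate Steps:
k = Rational(-1, 262) (k = Pow(-262, -1) = Rational(-1, 262) ≈ -0.0038168)
Add(Mul(Mul(Mul(-4, -3), 2), -90), k) = Add(Mul(Mul(Mul(-4, -3), 2), -90), Rational(-1, 262)) = Add(Mul(Mul(12, 2), -90), Rational(-1, 262)) = Add(Mul(24, -90), Rational(-1, 262)) = Add(-2160, Rational(-1, 262)) = Rational(-565921, 262)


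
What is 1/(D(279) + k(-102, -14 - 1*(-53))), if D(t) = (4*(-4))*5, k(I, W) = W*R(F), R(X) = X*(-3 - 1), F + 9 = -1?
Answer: 1/1480 ≈ 0.00067568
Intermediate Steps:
F = -10 (F = -9 - 1 = -10)
R(X) = -4*X (R(X) = X*(-4) = -4*X)
k(I, W) = 40*W (k(I, W) = W*(-4*(-10)) = W*40 = 40*W)
D(t) = -80 (D(t) = -16*5 = -80)
1/(D(279) + k(-102, -14 - 1*(-53))) = 1/(-80 + 40*(-14 - 1*(-53))) = 1/(-80 + 40*(-14 + 53)) = 1/(-80 + 40*39) = 1/(-80 + 1560) = 1/1480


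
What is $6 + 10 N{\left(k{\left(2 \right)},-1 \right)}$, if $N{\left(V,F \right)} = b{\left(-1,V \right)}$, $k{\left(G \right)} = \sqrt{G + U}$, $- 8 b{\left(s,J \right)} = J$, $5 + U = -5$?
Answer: $6 - \frac{5 i \sqrt{2}}{2} \approx 6.0 - 3.5355 i$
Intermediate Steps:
$U = -10$ ($U = -5 - 5 = -10$)
$b{\left(s,J \right)} = - \frac{J}{8}$
$k{\left(G \right)} = \sqrt{-10 + G}$ ($k{\left(G \right)} = \sqrt{G - 10} = \sqrt{-10 + G}$)
$N{\left(V,F \right)} = - \frac{V}{8}$
$6 + 10 N{\left(k{\left(2 \right)},-1 \right)} = 6 + 10 \left(- \frac{\sqrt{-10 + 2}}{8}\right) = 6 + 10 \left(- \frac{\sqrt{-8}}{8}\right) = 6 + 10 \left(- \frac{2 i \sqrt{2}}{8}\right) = 6 + 10 \left(- \frac{i \sqrt{2}}{4}\right) = 6 - \frac{5 i \sqrt{2}}{2}$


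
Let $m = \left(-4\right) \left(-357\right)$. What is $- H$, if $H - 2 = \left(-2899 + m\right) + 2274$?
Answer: $-805$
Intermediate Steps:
$m = 1428$
$H = 805$ ($H = 2 + \left(\left(-2899 + 1428\right) + 2274\right) = 2 + \left(-1471 + 2274\right) = 2 + 803 = 805$)
$- H = \left(-1\right) 805 = -805$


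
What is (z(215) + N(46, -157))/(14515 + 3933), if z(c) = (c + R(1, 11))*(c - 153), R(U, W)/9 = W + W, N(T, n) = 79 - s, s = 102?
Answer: 25583/18448 ≈ 1.3868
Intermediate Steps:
N(T, n) = -23 (N(T, n) = 79 - 1*102 = 79 - 102 = -23)
R(U, W) = 18*W (R(U, W) = 9*(W + W) = 9*(2*W) = 18*W)
z(c) = (-153 + c)*(198 + c) (z(c) = (c + 18*11)*(c - 153) = (c + 198)*(-153 + c) = (198 + c)*(-153 + c) = (-153 + c)*(198 + c))
(z(215) + N(46, -157))/(14515 + 3933) = ((-30294 + 215² + 45*215) - 23)/(14515 + 3933) = ((-30294 + 46225 + 9675) - 23)/18448 = (25606 - 23)*(1/18448) = 25583*(1/18448) = 25583/18448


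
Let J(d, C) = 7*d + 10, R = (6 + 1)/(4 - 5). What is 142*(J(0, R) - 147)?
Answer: -19454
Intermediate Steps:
R = -7 (R = 7/(-1) = 7*(-1) = -7)
J(d, C) = 10 + 7*d
142*(J(0, R) - 147) = 142*((10 + 7*0) - 147) = 142*((10 + 0) - 147) = 142*(10 - 147) = 142*(-137) = -19454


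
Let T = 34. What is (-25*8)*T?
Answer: -6800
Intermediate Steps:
(-25*8)*T = -25*8*34 = -200*34 = -6800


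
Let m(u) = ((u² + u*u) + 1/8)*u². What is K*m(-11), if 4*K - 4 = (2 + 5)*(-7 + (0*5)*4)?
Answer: -10546965/32 ≈ -3.2959e+5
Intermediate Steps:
m(u) = u²*(⅛ + 2*u²) (m(u) = ((u² + u²) + ⅛)*u² = (2*u² + ⅛)*u² = (⅛ + 2*u²)*u² = u²*(⅛ + 2*u²))
K = -45/4 (K = 1 + ((2 + 5)*(-7 + (0*5)*4))/4 = 1 + (7*(-7 + 0*4))/4 = 1 + (7*(-7 + 0))/4 = 1 + (7*(-7))/4 = 1 + (¼)*(-49) = 1 - 49/4 = -45/4 ≈ -11.250)
K*m(-11) = -45*(2*(-11)⁴ + (⅛)*(-11)²)/4 = -45*(2*14641 + (⅛)*121)/4 = -45*(29282 + 121/8)/4 = -45/4*234377/8 = -10546965/32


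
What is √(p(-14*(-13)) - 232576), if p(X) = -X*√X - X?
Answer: √(-232758 - 182*√182) ≈ 484.99*I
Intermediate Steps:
p(X) = -X - X^(3/2) (p(X) = -X^(3/2) - X = -X - X^(3/2))
√(p(-14*(-13)) - 232576) = √((-(-14)*(-13) - (-14*(-13))^(3/2)) - 232576) = √((-1*182 - 182^(3/2)) - 232576) = √((-182 - 182*√182) - 232576) = √(-232758 - 182*√182)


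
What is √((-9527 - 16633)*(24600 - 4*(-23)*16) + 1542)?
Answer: 3*I*√75782442 ≈ 26116.0*I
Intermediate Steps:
√((-9527 - 16633)*(24600 - 4*(-23)*16) + 1542) = √(-26160*(24600 + 92*16) + 1542) = √(-26160*(24600 + 1472) + 1542) = √(-26160*26072 + 1542) = √(-682043520 + 1542) = √(-682041978) = 3*I*√75782442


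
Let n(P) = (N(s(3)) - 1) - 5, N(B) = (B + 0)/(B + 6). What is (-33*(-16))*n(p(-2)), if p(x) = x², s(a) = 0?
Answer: -3168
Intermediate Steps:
N(B) = B/(6 + B)
n(P) = -6 (n(P) = (0/(6 + 0) - 1) - 5 = (0/6 - 1) - 5 = (0*(⅙) - 1) - 5 = (0 - 1) - 5 = -1 - 5 = -6)
(-33*(-16))*n(p(-2)) = -33*(-16)*(-6) = 528*(-6) = -3168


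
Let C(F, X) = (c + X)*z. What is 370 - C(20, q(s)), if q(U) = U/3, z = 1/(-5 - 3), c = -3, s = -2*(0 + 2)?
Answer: 8867/24 ≈ 369.46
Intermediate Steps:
s = -4 (s = -2*2 = -4)
z = -1/8 (z = 1/(-8) = -1/8 ≈ -0.12500)
q(U) = U/3 (q(U) = U*(1/3) = U/3)
C(F, X) = 3/8 - X/8 (C(F, X) = (-3 + X)*(-1/8) = 3/8 - X/8)
370 - C(20, q(s)) = 370 - (3/8 - (-4)/24) = 370 - (3/8 - 1/8*(-4/3)) = 370 - (3/8 + 1/6) = 370 - 1*13/24 = 370 - 13/24 = 8867/24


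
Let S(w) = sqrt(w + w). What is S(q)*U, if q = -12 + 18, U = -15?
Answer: -30*sqrt(3) ≈ -51.962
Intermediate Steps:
q = 6
S(w) = sqrt(2)*sqrt(w) (S(w) = sqrt(2*w) = sqrt(2)*sqrt(w))
S(q)*U = (sqrt(2)*sqrt(6))*(-15) = (2*sqrt(3))*(-15) = -30*sqrt(3)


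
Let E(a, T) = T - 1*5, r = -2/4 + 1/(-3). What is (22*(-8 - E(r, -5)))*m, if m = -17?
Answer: -748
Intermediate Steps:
r = -5/6 (r = -2*1/4 + 1*(-1/3) = -1/2 - 1/3 = -5/6 ≈ -0.83333)
E(a, T) = -5 + T (E(a, T) = T - 5 = -5 + T)
(22*(-8 - E(r, -5)))*m = (22*(-8 - (-5 - 5)))*(-17) = (22*(-8 - 1*(-10)))*(-17) = (22*(-8 + 10))*(-17) = (22*2)*(-17) = 44*(-17) = -748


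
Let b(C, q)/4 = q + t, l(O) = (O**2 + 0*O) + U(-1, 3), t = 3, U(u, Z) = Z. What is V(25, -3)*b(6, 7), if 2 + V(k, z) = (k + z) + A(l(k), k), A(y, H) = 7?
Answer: 1080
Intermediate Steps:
l(O) = 3 + O**2 (l(O) = (O**2 + 0*O) + 3 = (O**2 + 0) + 3 = O**2 + 3 = 3 + O**2)
b(C, q) = 12 + 4*q (b(C, q) = 4*(q + 3) = 4*(3 + q) = 12 + 4*q)
V(k, z) = 5 + k + z (V(k, z) = -2 + ((k + z) + 7) = -2 + (7 + k + z) = 5 + k + z)
V(25, -3)*b(6, 7) = (5 + 25 - 3)*(12 + 4*7) = 27*(12 + 28) = 27*40 = 1080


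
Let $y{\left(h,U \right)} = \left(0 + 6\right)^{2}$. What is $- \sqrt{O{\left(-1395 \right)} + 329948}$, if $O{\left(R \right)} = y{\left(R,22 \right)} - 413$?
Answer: $- 3 \sqrt{36619} \approx -574.08$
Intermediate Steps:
$y{\left(h,U \right)} = 36$ ($y{\left(h,U \right)} = 6^{2} = 36$)
$O{\left(R \right)} = -377$ ($O{\left(R \right)} = 36 - 413 = -377$)
$- \sqrt{O{\left(-1395 \right)} + 329948} = - \sqrt{-377 + 329948} = - \sqrt{329571} = - 3 \sqrt{36619}$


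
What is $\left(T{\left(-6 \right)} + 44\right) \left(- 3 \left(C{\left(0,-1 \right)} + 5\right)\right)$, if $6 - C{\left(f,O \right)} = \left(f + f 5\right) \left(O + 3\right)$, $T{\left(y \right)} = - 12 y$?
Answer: $-3828$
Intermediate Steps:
$C{\left(f,O \right)} = 6 - 6 f \left(3 + O\right)$ ($C{\left(f,O \right)} = 6 - \left(f + f 5\right) \left(O + 3\right) = 6 - \left(f + 5 f\right) \left(3 + O\right) = 6 - 6 f \left(3 + O\right)$)
$\left(T{\left(-6 \right)} + 44\right) \left(- 3 \left(C{\left(0,-1 \right)} + 5\right)\right) = \left(\left(-12\right) \left(-6\right) + 44\right) \left(- 3 \left(\left(6 - 0 - \left(-6\right) 0\right) + 5\right)\right) = \left(72 + 44\right) \left(- 3 \left(\left(6 + 0 + 0\right) + 5\right)\right) = 116 \left(- 3 \left(6 + 5\right)\right) = 116 \left(\left(-3\right) 11\right) = 116 \left(-33\right) = -3828$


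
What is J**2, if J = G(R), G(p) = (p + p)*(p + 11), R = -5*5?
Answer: 490000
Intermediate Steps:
R = -25
G(p) = 2*p*(11 + p) (G(p) = (2*p)*(11 + p) = 2*p*(11 + p))
J = 700 (J = 2*(-25)*(11 - 25) = 2*(-25)*(-14) = 700)
J**2 = 700**2 = 490000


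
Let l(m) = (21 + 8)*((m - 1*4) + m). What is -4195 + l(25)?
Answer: -2861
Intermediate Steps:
l(m) = -116 + 58*m (l(m) = 29*((m - 4) + m) = 29*((-4 + m) + m) = 29*(-4 + 2*m) = -116 + 58*m)
-4195 + l(25) = -4195 + (-116 + 58*25) = -4195 + (-116 + 1450) = -4195 + 1334 = -2861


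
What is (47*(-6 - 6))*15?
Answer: -8460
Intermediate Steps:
(47*(-6 - 6))*15 = (47*(-12))*15 = -564*15 = -8460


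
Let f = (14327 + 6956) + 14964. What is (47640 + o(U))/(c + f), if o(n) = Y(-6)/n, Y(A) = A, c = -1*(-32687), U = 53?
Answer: 420819/608917 ≈ 0.69109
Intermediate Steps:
c = 32687
o(n) = -6/n
f = 36247 (f = 21283 + 14964 = 36247)
(47640 + o(U))/(c + f) = (47640 - 6/53)/(32687 + 36247) = (47640 - 6*1/53)/68934 = (47640 - 6/53)*(1/68934) = (2524914/53)*(1/68934) = 420819/608917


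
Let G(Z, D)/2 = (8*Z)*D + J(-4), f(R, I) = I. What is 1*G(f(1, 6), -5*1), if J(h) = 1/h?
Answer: -961/2 ≈ -480.50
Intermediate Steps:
G(Z, D) = -½ + 16*D*Z (G(Z, D) = 2*((8*Z)*D + 1/(-4)) = 2*(8*D*Z - ¼) = 2*(-¼ + 8*D*Z) = -½ + 16*D*Z)
1*G(f(1, 6), -5*1) = 1*(-½ + 16*(-5*1)*6) = 1*(-½ + 16*(-5)*6) = 1*(-½ - 480) = 1*(-961/2) = -961/2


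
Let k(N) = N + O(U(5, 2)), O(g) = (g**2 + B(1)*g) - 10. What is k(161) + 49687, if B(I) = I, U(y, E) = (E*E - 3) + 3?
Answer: 49858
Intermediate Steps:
U(y, E) = E**2 (U(y, E) = (E**2 - 3) + 3 = (-3 + E**2) + 3 = E**2)
O(g) = -10 + g + g**2 (O(g) = (g**2 + 1*g) - 10 = (g**2 + g) - 10 = (g + g**2) - 10 = -10 + g + g**2)
k(N) = 10 + N (k(N) = N + (-10 + 2**2 + (2**2)**2) = N + (-10 + 4 + 4**2) = N + (-10 + 4 + 16) = N + 10 = 10 + N)
k(161) + 49687 = (10 + 161) + 49687 = 171 + 49687 = 49858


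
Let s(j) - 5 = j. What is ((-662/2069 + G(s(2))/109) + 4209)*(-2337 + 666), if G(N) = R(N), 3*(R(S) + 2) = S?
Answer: -1586023668934/225521 ≈ -7.0327e+6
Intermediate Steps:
R(S) = -2 + S/3
s(j) = 5 + j
G(N) = -2 + N/3
((-662/2069 + G(s(2))/109) + 4209)*(-2337 + 666) = ((-662/2069 + (-2 + (5 + 2)/3)/109) + 4209)*(-2337 + 666) = ((-662*1/2069 + (-2 + (⅓)*7)*(1/109)) + 4209)*(-1671) = ((-662/2069 + (-2 + 7/3)*(1/109)) + 4209)*(-1671) = ((-662/2069 + (⅓)*(1/109)) + 4209)*(-1671) = ((-662/2069 + 1/327) + 4209)*(-1671) = (-214405/676563 + 4209)*(-1671) = (2847439262/676563)*(-1671) = -1586023668934/225521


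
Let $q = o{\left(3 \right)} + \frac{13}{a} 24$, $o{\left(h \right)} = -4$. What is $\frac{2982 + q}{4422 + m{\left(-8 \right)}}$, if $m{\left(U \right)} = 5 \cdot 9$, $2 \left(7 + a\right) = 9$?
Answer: $\frac{14266}{22335} \approx 0.63873$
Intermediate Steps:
$a = - \frac{5}{2}$ ($a = -7 + \frac{1}{2} \cdot 9 = -7 + \frac{9}{2} = - \frac{5}{2} \approx -2.5$)
$m{\left(U \right)} = 45$
$q = - \frac{644}{5}$ ($q = -4 + \frac{13}{- \frac{5}{2}} \cdot 24 = -4 + 13 \left(- \frac{2}{5}\right) 24 = -4 - \frac{624}{5} = - \frac{644}{5} \approx -128.8$)
$\frac{2982 + q}{4422 + m{\left(-8 \right)}} = \frac{2982 - \frac{644}{5}}{4422 + 45} = \frac{14266}{5 \cdot 4467} = \frac{14266}{5} \cdot \frac{1}{4467} = \frac{14266}{22335}$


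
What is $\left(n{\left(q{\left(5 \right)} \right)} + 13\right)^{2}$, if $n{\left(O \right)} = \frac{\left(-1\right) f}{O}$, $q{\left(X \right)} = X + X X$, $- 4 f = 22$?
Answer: $\frac{625681}{3600} \approx 173.8$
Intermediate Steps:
$f = - \frac{11}{2}$ ($f = \left(- \frac{1}{4}\right) 22 = - \frac{11}{2} \approx -5.5$)
$q{\left(X \right)} = X + X^{2}$
$n{\left(O \right)} = \frac{11}{2 O}$ ($n{\left(O \right)} = \frac{\left(-1\right) \left(- \frac{11}{2}\right)}{O} = \frac{11}{2 O}$)
$\left(n{\left(q{\left(5 \right)} \right)} + 13\right)^{2} = \left(\frac{11}{2 \cdot 5 \left(1 + 5\right)} + 13\right)^{2} = \left(\frac{11}{2 \cdot 5 \cdot 6} + 13\right)^{2} = \left(\frac{11}{2 \cdot 30} + 13\right)^{2} = \left(\frac{11}{2} \cdot \frac{1}{30} + 13\right)^{2} = \left(\frac{11}{60} + 13\right)^{2} = \left(\frac{791}{60}\right)^{2} = \frac{625681}{3600}$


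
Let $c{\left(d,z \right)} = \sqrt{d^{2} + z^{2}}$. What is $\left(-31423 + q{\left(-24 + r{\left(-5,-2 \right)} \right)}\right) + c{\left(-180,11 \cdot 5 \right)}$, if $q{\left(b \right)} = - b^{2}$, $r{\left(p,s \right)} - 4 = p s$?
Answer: $-31523 + 5 \sqrt{1417} \approx -31335.0$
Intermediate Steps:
$r{\left(p,s \right)} = 4 + p s$
$\left(-31423 + q{\left(-24 + r{\left(-5,-2 \right)} \right)}\right) + c{\left(-180,11 \cdot 5 \right)} = \left(-31423 - \left(-24 + \left(4 - -10\right)\right)^{2}\right) + \sqrt{\left(-180\right)^{2} + \left(11 \cdot 5\right)^{2}} = \left(-31423 - \left(-24 + \left(4 + 10\right)\right)^{2}\right) + \sqrt{32400 + 55^{2}} = \left(-31423 - \left(-24 + 14\right)^{2}\right) + \sqrt{32400 + 3025} = \left(-31423 - \left(-10\right)^{2}\right) + \sqrt{35425} = \left(-31423 - 100\right) + 5 \sqrt{1417} = -31523 + 5 \sqrt{1417}$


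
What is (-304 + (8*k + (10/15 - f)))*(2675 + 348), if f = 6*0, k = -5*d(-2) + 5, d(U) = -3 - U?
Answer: -2025410/3 ≈ -6.7514e+5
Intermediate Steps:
k = 10 (k = -5*(-3 - 1*(-2)) + 5 = -5*(-3 + 2) + 5 = -5*(-1) + 5 = 5 + 5 = 10)
f = 0
(-304 + (8*k + (10/15 - f)))*(2675 + 348) = (-304 + (8*10 + (10/15 - 1*0)))*(2675 + 348) = (-304 + (80 + (10*(1/15) + 0)))*3023 = (-304 + (80 + (⅔ + 0)))*3023 = (-304 + (80 + ⅔))*3023 = (-304 + 242/3)*3023 = -670/3*3023 = -2025410/3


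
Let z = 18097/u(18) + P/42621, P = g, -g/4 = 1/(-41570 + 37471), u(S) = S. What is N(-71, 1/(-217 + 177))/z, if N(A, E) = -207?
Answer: -216981720918/1053869619845 ≈ -0.20589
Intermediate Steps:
g = 4/4099 (g = -4/(-41570 + 37471) = -4/(-4099) = -4*(-1/4099) = 4/4099 ≈ 0.00097585)
P = 4/4099 ≈ 0.00097585
z = 1053869619845/1048220874 (z = 18097/18 + (4/4099)/42621 = 18097*(1/18) + (4/4099)*(1/42621) = 18097/18 + 4/174703479 = 1053869619845/1048220874 ≈ 1005.4)
N(-71, 1/(-217 + 177))/z = -207/1053869619845/1048220874 = -207*1048220874/1053869619845 = -216981720918/1053869619845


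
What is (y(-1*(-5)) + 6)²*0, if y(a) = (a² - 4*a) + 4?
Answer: 0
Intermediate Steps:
y(a) = 4 + a² - 4*a
(y(-1*(-5)) + 6)²*0 = ((4 + (-1*(-5))² - (-4)*(-5)) + 6)²*0 = ((4 + 5² - 4*5) + 6)²*0 = ((4 + 25 - 20) + 6)²*0 = (9 + 6)²*0 = 15²*0 = 225*0 = 0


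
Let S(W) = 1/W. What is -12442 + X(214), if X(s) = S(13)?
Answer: -161745/13 ≈ -12442.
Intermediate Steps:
X(s) = 1/13
-12442 + X(214) = -12442 + 1/13 = -161745/13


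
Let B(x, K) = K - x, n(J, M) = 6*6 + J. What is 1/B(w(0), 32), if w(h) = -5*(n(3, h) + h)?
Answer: 1/227 ≈ 0.0044053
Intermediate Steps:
n(J, M) = 36 + J
w(h) = -195 - 5*h (w(h) = -5*((36 + 3) + h) = -5*(39 + h) = -195 - 5*h)
1/B(w(0), 32) = 1/(32 - (-195 - 5*0)) = 1/(32 - (-195 + 0)) = 1/(32 - 1*(-195)) = 1/(32 + 195) = 1/227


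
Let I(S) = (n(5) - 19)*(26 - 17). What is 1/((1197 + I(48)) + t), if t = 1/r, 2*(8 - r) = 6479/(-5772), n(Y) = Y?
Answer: 98831/105859545 ≈ 0.00093361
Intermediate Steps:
I(S) = -126 (I(S) = (5 - 19)*(26 - 17) = -14*9 = -126)
r = 98831/11544 (r = 8 - 6479/(2*(-5772)) = 8 - 6479*(-1)/(2*5772) = 8 - ½*(-6479/5772) = 8 + 6479/11544 = 98831/11544 ≈ 8.5612)
t = 11544/98831 (t = 1/(98831/11544) = 11544/98831 ≈ 0.11681)
1/((1197 + I(48)) + t) = 1/((1197 - 126) + 11544/98831) = 1/(1071 + 11544/98831) = 1/(105859545/98831) = 98831/105859545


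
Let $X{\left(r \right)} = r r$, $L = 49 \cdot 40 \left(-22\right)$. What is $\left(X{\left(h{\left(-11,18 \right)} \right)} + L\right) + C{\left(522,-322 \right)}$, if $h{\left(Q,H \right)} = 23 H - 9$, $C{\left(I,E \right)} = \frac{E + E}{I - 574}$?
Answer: $\frac{1571926}{13} \approx 1.2092 \cdot 10^{5}$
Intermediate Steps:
$L = -43120$ ($L = 1960 \left(-22\right) = -43120$)
$C{\left(I,E \right)} = \frac{2 E}{-574 + I}$
$h{\left(Q,H \right)} = -9 + 23 H$
$X{\left(r \right)} = r^{2}$
$\left(X{\left(h{\left(-11,18 \right)} \right)} + L\right) + C{\left(522,-322 \right)} = \left(\left(-9 + 23 \cdot 18\right)^{2} - 43120\right) + 2 \left(-322\right) \frac{1}{-574 + 522} = \left(\left(-9 + 414\right)^{2} - 43120\right) + 2 \left(-322\right) \frac{1}{-52} = \left(405^{2} - 43120\right) + 2 \left(-322\right) \left(- \frac{1}{52}\right) = \left(164025 - 43120\right) + \frac{161}{13} = 120905 + \frac{161}{13} = \frac{1571926}{13}$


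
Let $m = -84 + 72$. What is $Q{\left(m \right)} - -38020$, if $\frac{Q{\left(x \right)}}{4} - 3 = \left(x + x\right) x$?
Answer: $39184$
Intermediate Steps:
$m = -12$
$Q{\left(x \right)} = 12 + 8 x^{2}$ ($Q{\left(x \right)} = 12 + 4 \left(x + x\right) x = 12 + 4 \cdot 2 x x = 12 + 4 \cdot 2 x^{2} = 12 + 8 x^{2}$)
$Q{\left(m \right)} - -38020 = \left(12 + 8 \left(-12\right)^{2}\right) - -38020 = \left(12 + 8 \cdot 144\right) + 38020 = \left(12 + 1152\right) + 38020 = 1164 + 38020 = 39184$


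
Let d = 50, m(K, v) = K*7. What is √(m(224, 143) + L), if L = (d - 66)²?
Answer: 4*√114 ≈ 42.708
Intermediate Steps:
m(K, v) = 7*K
L = 256 (L = (50 - 66)² = (-16)² = 256)
√(m(224, 143) + L) = √(7*224 + 256) = √(1568 + 256) = √1824 = 4*√114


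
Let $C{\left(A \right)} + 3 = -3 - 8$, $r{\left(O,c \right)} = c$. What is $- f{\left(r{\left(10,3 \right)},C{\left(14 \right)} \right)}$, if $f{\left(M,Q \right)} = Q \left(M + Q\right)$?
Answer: $-154$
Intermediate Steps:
$C{\left(A \right)} = -14$ ($C{\left(A \right)} = -3 - 11 = -14$)
$- f{\left(r{\left(10,3 \right)},C{\left(14 \right)} \right)} = - \left(-14\right) \left(3 - 14\right) = - \left(-14\right) \left(-11\right) = \left(-1\right) 154 = -154$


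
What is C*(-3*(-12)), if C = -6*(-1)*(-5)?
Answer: -1080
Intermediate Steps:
C = -30 (C = 6*(-5) = -30)
C*(-3*(-12)) = -(-90)*(-12) = -30*36 = -1080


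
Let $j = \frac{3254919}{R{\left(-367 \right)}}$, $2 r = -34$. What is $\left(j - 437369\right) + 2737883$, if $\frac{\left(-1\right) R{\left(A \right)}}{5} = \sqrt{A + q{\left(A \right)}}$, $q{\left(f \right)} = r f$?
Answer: $2300514 - \frac{3254919 \sqrt{367}}{7340} \approx 2.292 \cdot 10^{6}$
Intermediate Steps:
$r = -17$ ($r = \frac{1}{2} \left(-34\right) = -17$)
$q{\left(f \right)} = - 17 f$
$R{\left(A \right)} = - 20 \sqrt{- A}$ ($R{\left(A \right)} = - 5 \sqrt{A - 17 A} = - 5 \sqrt{- 16 A} = - 5 \cdot 4 \sqrt{- A} = - 20 \sqrt{- A}$)
$j = - \frac{3254919 \sqrt{367}}{7340}$ ($j = \frac{3254919}{\left(-20\right) \sqrt{\left(-1\right) \left(-367\right)}} = \frac{3254919}{\left(-20\right) \sqrt{367}} = 3254919 \left(- \frac{\sqrt{367}}{7340}\right) = - \frac{3254919 \sqrt{367}}{7340} \approx -8495.3$)
$\left(j - 437369\right) + 2737883 = \left(- \frac{3254919 \sqrt{367}}{7340} - 437369\right) + 2737883 = \left(-437369 - \frac{3254919 \sqrt{367}}{7340}\right) + 2737883 = 2300514 - \frac{3254919 \sqrt{367}}{7340}$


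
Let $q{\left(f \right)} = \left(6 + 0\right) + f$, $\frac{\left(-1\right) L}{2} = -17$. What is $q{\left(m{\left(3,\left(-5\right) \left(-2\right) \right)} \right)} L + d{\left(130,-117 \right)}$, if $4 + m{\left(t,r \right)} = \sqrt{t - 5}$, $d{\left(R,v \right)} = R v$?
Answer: $-15142 + 34 i \sqrt{2} \approx -15142.0 + 48.083 i$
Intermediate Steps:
$L = 34$ ($L = \left(-2\right) \left(-17\right) = 34$)
$m{\left(t,r \right)} = -4 + \sqrt{-5 + t}$ ($m{\left(t,r \right)} = -4 + \sqrt{t - 5} = -4 + \sqrt{-5 + t}$)
$q{\left(f \right)} = 6 + f$
$q{\left(m{\left(3,\left(-5\right) \left(-2\right) \right)} \right)} L + d{\left(130,-117 \right)} = \left(6 - \left(4 - \sqrt{-5 + 3}\right)\right) 34 + 130 \left(-117\right) = \left(6 - \left(4 - \sqrt{-2}\right)\right) 34 - 15210 = \left(6 - \left(4 - i \sqrt{2}\right)\right) 34 - 15210 = \left(2 + i \sqrt{2}\right) 34 - 15210 = \left(68 + 34 i \sqrt{2}\right) - 15210 = -15142 + 34 i \sqrt{2}$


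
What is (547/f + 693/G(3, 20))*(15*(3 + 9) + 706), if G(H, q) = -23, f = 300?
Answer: -86526317/3450 ≈ -25080.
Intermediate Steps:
(547/f + 693/G(3, 20))*(15*(3 + 9) + 706) = (547/300 + 693/(-23))*(15*(3 + 9) + 706) = (547*(1/300) + 693*(-1/23))*(15*12 + 706) = (547/300 - 693/23)*(180 + 706) = -195319/6900*886 = -86526317/3450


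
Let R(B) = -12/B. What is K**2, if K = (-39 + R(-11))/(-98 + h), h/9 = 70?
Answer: 173889/34245904 ≈ 0.0050777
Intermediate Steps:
h = 630 (h = 9*70 = 630)
K = -417/5852 (K = (-39 - 12/(-11))/(-98 + 630) = (-39 - 12*(-1/11))/532 = (-39 + 12/11)*(1/532) = -417/11*1/532 = -417/5852 ≈ -0.071258)
K**2 = (-417/5852)**2 = 173889/34245904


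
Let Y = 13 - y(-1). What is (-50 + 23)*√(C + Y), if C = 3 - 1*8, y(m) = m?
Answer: -81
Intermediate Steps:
C = -5 (C = 3 - 8 = -5)
Y = 14 (Y = 13 - 1*(-1) = 13 + 1 = 14)
(-50 + 23)*√(C + Y) = (-50 + 23)*√(-5 + 14) = -27*√9 = -27*3 = -81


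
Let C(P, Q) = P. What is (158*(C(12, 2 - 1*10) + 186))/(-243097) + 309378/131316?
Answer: 11850128987/5320420942 ≈ 2.2273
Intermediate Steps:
(158*(C(12, 2 - 1*10) + 186))/(-243097) + 309378/131316 = (158*(12 + 186))/(-243097) + 309378/131316 = (158*198)*(-1/243097) + 309378*(1/131316) = 31284*(-1/243097) + 51563/21886 = -31284/243097 + 51563/21886 = 11850128987/5320420942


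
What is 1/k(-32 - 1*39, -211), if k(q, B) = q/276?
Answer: -276/71 ≈ -3.8873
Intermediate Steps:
k(q, B) = q/276 (k(q, B) = q*(1/276) = q/276)
1/k(-32 - 1*39, -211) = 1/((-32 - 1*39)/276) = 1/((-32 - 39)/276) = 1/((1/276)*(-71)) = 1/(-71/276) = -276/71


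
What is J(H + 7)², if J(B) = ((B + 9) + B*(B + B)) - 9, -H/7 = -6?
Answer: 23532201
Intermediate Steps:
H = 42 (H = -7*(-6) = 42)
J(B) = B + 2*B² (J(B) = ((9 + B) + B*(2*B)) - 9 = ((9 + B) + 2*B²) - 9 = (9 + B + 2*B²) - 9 = B + 2*B²)
J(H + 7)² = ((42 + 7)*(1 + 2*(42 + 7)))² = (49*(1 + 2*49))² = (49*(1 + 98))² = (49*99)² = 4851² = 23532201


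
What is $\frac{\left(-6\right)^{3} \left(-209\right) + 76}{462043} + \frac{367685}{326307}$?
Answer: $\frac{10861287235}{8868697953} \approx 1.2247$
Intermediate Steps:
$\frac{\left(-6\right)^{3} \left(-209\right) + 76}{462043} + \frac{367685}{326307} = \left(\left(-216\right) \left(-209\right) + 76\right) \frac{1}{462043} + 367685 \cdot \frac{1}{326307} = \left(45144 + 76\right) \frac{1}{462043} + \frac{367685}{326307} = 45220 \cdot \frac{1}{462043} + \frac{367685}{326307} = \frac{2660}{27179} + \frac{367685}{326307} = \frac{10861287235}{8868697953}$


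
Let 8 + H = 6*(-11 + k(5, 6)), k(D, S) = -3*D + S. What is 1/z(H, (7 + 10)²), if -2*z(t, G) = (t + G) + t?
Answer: -2/33 ≈ -0.060606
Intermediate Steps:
k(D, S) = S - 3*D
H = -128 (H = -8 + 6*(-11 + (6 - 3*5)) = -8 + 6*(-11 + (6 - 15)) = -8 + 6*(-11 - 9) = -8 + 6*(-20) = -8 - 120 = -128)
z(t, G) = -t - G/2 (z(t, G) = -((t + G) + t)/2 = -((G + t) + t)/2 = -(G + 2*t)/2 = -t - G/2)
1/z(H, (7 + 10)²) = 1/(-1*(-128) - (7 + 10)²/2) = 1/(128 - ½*17²) = 1/(128 - ½*289) = 1/(128 - 289/2) = 1/(-33/2) = -2/33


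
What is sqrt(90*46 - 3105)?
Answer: 3*sqrt(115) ≈ 32.171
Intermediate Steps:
sqrt(90*46 - 3105) = sqrt(4140 - 3105) = sqrt(1035) = 3*sqrt(115)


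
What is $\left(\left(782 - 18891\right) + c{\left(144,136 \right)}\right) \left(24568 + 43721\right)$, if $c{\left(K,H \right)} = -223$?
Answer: $-1251873948$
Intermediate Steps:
$\left(\left(782 - 18891\right) + c{\left(144,136 \right)}\right) \left(24568 + 43721\right) = \left(\left(782 - 18891\right) - 223\right) \left(24568 + 43721\right) = \left(-18109 - 223\right) 68289 = \left(-18332\right) 68289 = -1251873948$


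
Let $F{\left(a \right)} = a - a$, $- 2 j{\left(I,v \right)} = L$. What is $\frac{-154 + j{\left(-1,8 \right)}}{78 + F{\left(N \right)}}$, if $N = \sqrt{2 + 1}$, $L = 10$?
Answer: $- \frac{53}{26} \approx -2.0385$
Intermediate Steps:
$N = \sqrt{3} \approx 1.732$
$j{\left(I,v \right)} = -5$ ($j{\left(I,v \right)} = \left(- \frac{1}{2}\right) 10 = -5$)
$F{\left(a \right)} = 0$
$\frac{-154 + j{\left(-1,8 \right)}}{78 + F{\left(N \right)}} = \frac{-154 - 5}{78 + 0} = - \frac{159}{78} = \left(-159\right) \frac{1}{78} = - \frac{53}{26}$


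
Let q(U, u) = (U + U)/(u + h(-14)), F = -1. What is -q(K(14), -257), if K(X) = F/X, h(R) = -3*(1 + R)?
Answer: -1/1526 ≈ -0.00065531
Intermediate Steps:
h(R) = -3 - 3*R
K(X) = -1/X
q(U, u) = 2*U/(39 + u) (q(U, u) = (U + U)/(u + (-3 - 3*(-14))) = (2*U)/(u + (-3 + 42)) = (2*U)/(u + 39) = (2*U)/(39 + u) = 2*U/(39 + u))
-q(K(14), -257) = -2*(-1/14)/(39 - 257) = -2*(-1*1/14)/(-218) = -2*(-1)*(-1)/(14*218) = -1*1/1526 = -1/1526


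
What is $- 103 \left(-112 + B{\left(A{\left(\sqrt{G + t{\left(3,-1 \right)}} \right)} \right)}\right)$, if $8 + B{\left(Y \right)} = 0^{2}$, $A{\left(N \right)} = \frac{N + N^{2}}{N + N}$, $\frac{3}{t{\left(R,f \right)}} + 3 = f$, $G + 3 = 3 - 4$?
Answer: $12360$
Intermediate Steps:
$G = -4$ ($G = -3 + \left(3 - 4\right) = -3 - 1 = -4$)
$t{\left(R,f \right)} = \frac{3}{-3 + f}$
$A{\left(N \right)} = \frac{N + N^{2}}{2 N}$
$B{\left(Y \right)} = -8$ ($B{\left(Y \right)} = -8 + 0^{2} = -8 + 0 = -8$)
$- 103 \left(-112 + B{\left(A{\left(\sqrt{G + t{\left(3,-1 \right)}} \right)} \right)}\right) = - 103 \left(-112 - 8\right) = \left(-103\right) \left(-120\right) = 12360$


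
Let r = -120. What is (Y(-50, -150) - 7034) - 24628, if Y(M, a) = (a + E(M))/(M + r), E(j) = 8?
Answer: -2691199/85 ≈ -31661.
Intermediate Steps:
Y(M, a) = (8 + a)/(-120 + M) (Y(M, a) = (a + 8)/(M - 120) = (8 + a)/(-120 + M))
(Y(-50, -150) - 7034) - 24628 = ((8 - 150)/(-120 - 50) - 7034) - 24628 = (-142/(-170) - 7034) - 24628 = (-1/170*(-142) - 7034) - 24628 = (71/85 - 7034) - 24628 = -597819/85 - 24628 = -2691199/85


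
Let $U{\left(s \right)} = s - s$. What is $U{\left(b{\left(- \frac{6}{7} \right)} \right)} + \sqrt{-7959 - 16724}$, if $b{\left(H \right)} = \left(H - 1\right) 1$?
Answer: $i \sqrt{24683} \approx 157.11 i$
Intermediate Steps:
$b{\left(H \right)} = -1 + H$ ($b{\left(H \right)} = \left(-1 + H\right) 1 = -1 + H$)
$U{\left(s \right)} = 0$
$U{\left(b{\left(- \frac{6}{7} \right)} \right)} + \sqrt{-7959 - 16724} = 0 + \sqrt{-7959 - 16724} = 0 + \sqrt{-24683} = 0 + i \sqrt{24683} = i \sqrt{24683}$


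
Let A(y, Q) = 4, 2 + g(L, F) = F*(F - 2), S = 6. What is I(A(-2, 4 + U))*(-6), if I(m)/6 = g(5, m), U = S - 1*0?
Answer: -216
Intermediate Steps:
U = 6 (U = 6 - 1*0 = 6 + 0 = 6)
g(L, F) = -2 + F*(-2 + F) (g(L, F) = -2 + F*(F - 2) = -2 + F*(-2 + F))
I(m) = -12 - 12*m + 6*m**2 (I(m) = 6*(-2 + m**2 - 2*m) = -12 - 12*m + 6*m**2)
I(A(-2, 4 + U))*(-6) = (-12 - 12*4 + 6*4**2)*(-6) = (-12 - 48 + 6*16)*(-6) = (-12 - 48 + 96)*(-6) = 36*(-6) = -216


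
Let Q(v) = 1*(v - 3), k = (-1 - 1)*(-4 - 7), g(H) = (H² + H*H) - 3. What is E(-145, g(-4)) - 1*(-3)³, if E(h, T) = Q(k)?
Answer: 46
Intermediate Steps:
g(H) = -3 + 2*H² (g(H) = (H² + H²) - 3 = 2*H² - 3 = -3 + 2*H²)
k = 22 (k = -2*(-11) = 22)
Q(v) = -3 + v (Q(v) = 1*(-3 + v) = -3 + v)
E(h, T) = 19 (E(h, T) = -3 + 22 = 19)
E(-145, g(-4)) - 1*(-3)³ = 19 - 1*(-3)³ = 19 - 1*(-27) = 19 + 27 = 46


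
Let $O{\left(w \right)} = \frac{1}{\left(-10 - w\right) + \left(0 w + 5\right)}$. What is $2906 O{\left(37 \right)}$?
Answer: $- \frac{1453}{21} \approx -69.19$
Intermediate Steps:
$O{\left(w \right)} = \frac{1}{-5 - w}$ ($O{\left(w \right)} = \frac{1}{\left(-10 - w\right) + \left(0 + 5\right)} = \frac{1}{\left(-10 - w\right) + 5} = \frac{1}{-5 - w}$)
$2906 O{\left(37 \right)} = 2906 \left(- \frac{1}{5 + 37}\right) = 2906 \left(- \frac{1}{42}\right) = - \frac{1453}{21}$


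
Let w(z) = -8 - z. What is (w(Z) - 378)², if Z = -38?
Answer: 121104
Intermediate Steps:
(w(Z) - 378)² = ((-8 - 1*(-38)) - 378)² = ((-8 + 38) - 378)² = (30 - 378)² = (-348)² = 121104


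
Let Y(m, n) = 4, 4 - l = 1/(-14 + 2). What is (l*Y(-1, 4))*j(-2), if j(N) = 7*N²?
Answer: 1372/3 ≈ 457.33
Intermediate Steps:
l = 49/12 (l = 4 - 1/(-14 + 2) = 4 - 1/(-12) = 4 - 1*(-1/12) = 4 + 1/12 = 49/12 ≈ 4.0833)
(l*Y(-1, 4))*j(-2) = ((49/12)*4)*(7*(-2)²) = 49*(7*4)/3 = (49/3)*28 = 1372/3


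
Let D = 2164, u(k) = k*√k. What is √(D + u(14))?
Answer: √(2164 + 14*√14) ≈ 47.078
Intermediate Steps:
u(k) = k^(3/2)
√(D + u(14)) = √(2164 + 14^(3/2)) = √(2164 + 14*√14)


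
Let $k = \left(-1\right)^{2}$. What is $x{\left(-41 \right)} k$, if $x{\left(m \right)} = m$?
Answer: $-41$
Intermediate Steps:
$k = 1$
$x{\left(-41 \right)} k = \left(-41\right) 1 = -41$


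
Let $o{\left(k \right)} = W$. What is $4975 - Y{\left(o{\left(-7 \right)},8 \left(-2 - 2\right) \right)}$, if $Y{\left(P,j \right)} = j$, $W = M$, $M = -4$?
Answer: $5007$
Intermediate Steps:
$W = -4$
$o{\left(k \right)} = -4$
$4975 - Y{\left(o{\left(-7 \right)},8 \left(-2 - 2\right) \right)} = 4975 - 8 \left(-2 - 2\right) = 4975 - 8 \left(-4\right) = 4975 - -32 = 4975 + 32 = 5007$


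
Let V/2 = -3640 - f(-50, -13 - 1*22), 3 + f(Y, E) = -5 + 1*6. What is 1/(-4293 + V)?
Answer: -1/11569 ≈ -8.6438e-5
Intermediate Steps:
f(Y, E) = -2 (f(Y, E) = -3 + (-5 + 1*6) = -3 + (-5 + 6) = -3 + 1 = -2)
V = -7276 (V = 2*(-3640 - 1*(-2)) = 2*(-3640 + 2) = 2*(-3638) = -7276)
1/(-4293 + V) = 1/(-4293 - 7276) = 1/(-11569) = -1/11569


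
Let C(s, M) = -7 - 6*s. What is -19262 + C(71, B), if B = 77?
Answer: -19695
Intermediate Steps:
-19262 + C(71, B) = -19262 + (-7 - 6*71) = -19262 + (-7 - 426) = -19262 - 433 = -19695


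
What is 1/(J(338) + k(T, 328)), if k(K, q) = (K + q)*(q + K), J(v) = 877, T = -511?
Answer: 1/34366 ≈ 2.9099e-5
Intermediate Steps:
k(K, q) = (K + q)**2 (k(K, q) = (K + q)*(K + q) = (K + q)**2)
1/(J(338) + k(T, 328)) = 1/(877 + (-511 + 328)**2) = 1/(877 + (-183)**2) = 1/(877 + 33489) = 1/34366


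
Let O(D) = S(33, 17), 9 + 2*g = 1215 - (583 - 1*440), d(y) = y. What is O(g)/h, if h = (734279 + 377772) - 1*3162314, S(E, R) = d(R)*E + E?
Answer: -66/227807 ≈ -0.00028972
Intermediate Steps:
g = 1063/2 (g = -9/2 + (1215 - (583 - 1*440))/2 = -9/2 + (1215 - (583 - 440))/2 = -9/2 + (1215 - 1*143)/2 = -9/2 + (1215 - 143)/2 = -9/2 + (½)*1072 = -9/2 + 536 = 1063/2 ≈ 531.50)
S(E, R) = E + E*R (S(E, R) = R*E + E = E*R + E = E + E*R)
h = -2050263 (h = 1112051 - 3162314 = -2050263)
O(D) = 594 (O(D) = 33*(1 + 17) = 33*18 = 594)
O(g)/h = 594/(-2050263) = 594*(-1/2050263) = -66/227807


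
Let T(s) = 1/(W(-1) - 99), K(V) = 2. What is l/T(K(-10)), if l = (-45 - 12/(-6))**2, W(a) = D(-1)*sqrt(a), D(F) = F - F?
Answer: -183051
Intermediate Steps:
D(F) = 0
W(a) = 0 (W(a) = 0*sqrt(a) = 0)
T(s) = -1/99 (T(s) = 1/(0 - 99) = 1/(-99) = -1/99)
l = 1849 (l = (-45 - 12*(-1/6))**2 = (-45 + 2)**2 = (-43)**2 = 1849)
l/T(K(-10)) = 1849/(-1/99) = 1849*(-99) = -183051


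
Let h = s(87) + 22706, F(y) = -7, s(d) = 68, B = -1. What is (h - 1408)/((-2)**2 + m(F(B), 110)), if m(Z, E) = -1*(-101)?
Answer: 7122/35 ≈ 203.49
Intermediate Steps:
m(Z, E) = 101
h = 22774 (h = 68 + 22706 = 22774)
(h - 1408)/((-2)**2 + m(F(B), 110)) = (22774 - 1408)/((-2)**2 + 101) = 21366/(4 + 101) = 21366/105 = 21366*(1/105) = 7122/35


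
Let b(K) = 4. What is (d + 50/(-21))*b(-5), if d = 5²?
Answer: 1900/21 ≈ 90.476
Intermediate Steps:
d = 25
(d + 50/(-21))*b(-5) = (25 + 50/(-21))*4 = (25 + 50*(-1/21))*4 = (25 - 50/21)*4 = (475/21)*4 = 1900/21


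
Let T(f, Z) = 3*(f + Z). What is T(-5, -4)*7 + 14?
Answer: -175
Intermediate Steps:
T(f, Z) = 3*Z + 3*f (T(f, Z) = 3*(Z + f) = 3*Z + 3*f)
T(-5, -4)*7 + 14 = (3*(-4) + 3*(-5))*7 + 14 = (-12 - 15)*7 + 14 = -27*7 + 14 = -189 + 14 = -175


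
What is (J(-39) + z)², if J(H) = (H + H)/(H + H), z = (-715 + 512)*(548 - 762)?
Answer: 1887294249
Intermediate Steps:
z = 43442 (z = -203*(-214) = 43442)
J(H) = 1 (J(H) = (2*H)/((2*H)) = (2*H)*(1/(2*H)) = 1)
(J(-39) + z)² = (1 + 43442)² = 43443² = 1887294249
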